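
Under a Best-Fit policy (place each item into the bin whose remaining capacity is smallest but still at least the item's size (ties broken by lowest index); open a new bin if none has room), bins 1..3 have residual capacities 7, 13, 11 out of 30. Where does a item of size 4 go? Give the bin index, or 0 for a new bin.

1

Bins with room: bin 1 (7), bin 2 (13), bin 3 (11).
Tightest fit is bin 1 with 7 free.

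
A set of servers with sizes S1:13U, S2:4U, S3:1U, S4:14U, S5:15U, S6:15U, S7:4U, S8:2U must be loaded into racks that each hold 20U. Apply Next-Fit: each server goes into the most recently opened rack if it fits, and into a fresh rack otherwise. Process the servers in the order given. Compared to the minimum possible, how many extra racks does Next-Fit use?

1

Next-Fit: [13,4,1] [14] [15] [15,4] [2] → 5 racks.
Total size 68U; any packing needs at least ⌈68/20⌉ = 4 racks.
An optimal packing achieves that bound: [15,4,1] [15,4] [14,2] [13] → 4 racks.
Excess: 5 − 4 = 1.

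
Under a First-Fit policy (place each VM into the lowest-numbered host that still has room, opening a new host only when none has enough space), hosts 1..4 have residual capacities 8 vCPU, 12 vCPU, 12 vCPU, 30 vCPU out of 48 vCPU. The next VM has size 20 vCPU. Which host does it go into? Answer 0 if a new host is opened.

Hosts with room: host 4 (30 vCPU).
The first with room is host 4.

4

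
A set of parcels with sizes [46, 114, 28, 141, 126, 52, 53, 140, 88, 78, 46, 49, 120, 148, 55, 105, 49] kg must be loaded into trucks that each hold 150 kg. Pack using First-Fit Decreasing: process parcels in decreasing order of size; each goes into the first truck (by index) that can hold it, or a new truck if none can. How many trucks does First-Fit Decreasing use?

Sorted descending: 148, 141, 140, 126, 120, 114, 105, 88, 78, 55, 53, 52, 49, 49, 46, 46, 28.
Put 148 kg in truck 1; 2 kg remain.
Put 141 kg in truck 2; 9 kg remain.
Put 140 kg in truck 3; 10 kg remain.
Put 126 kg in truck 4; 24 kg remain.
Put 120 kg in truck 5; 30 kg remain.
Put 114 kg in truck 6; 36 kg remain.
Put 105 kg in truck 7; 45 kg remain.
Put 88 kg in truck 8; 62 kg remain.
Put 78 kg in truck 9; 72 kg remain.
Put 55 kg in truck 8; 7 kg remain.
Put 53 kg in truck 9; 19 kg remain.
Put 52 kg in truck 10; 98 kg remain.
Put 49 kg in truck 10; 49 kg remain.
Put 49 kg in truck 10; 0 kg remain.
Put 46 kg in truck 11; 104 kg remain.
Put 46 kg in truck 11; 58 kg remain.
Put 28 kg in truck 5; 2 kg remain.
Final trucks: [148] [141] [140] [126] [120,28] [114] [105] [88,55] [78,53] [52,49,49] [46,46].

11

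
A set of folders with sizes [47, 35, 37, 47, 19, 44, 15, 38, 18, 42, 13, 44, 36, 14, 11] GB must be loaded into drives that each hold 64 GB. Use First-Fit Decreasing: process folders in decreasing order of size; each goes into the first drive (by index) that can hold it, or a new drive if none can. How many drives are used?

9

Sorted descending: 47, 47, 44, 44, 42, 38, 37, 36, 35, 19, 18, 15, 14, 13, 11.
drive 1: place 47 GB, 17 GB left
drive 2: place 47 GB, 17 GB left
drive 3: place 44 GB, 20 GB left
drive 4: place 44 GB, 20 GB left
drive 5: place 42 GB, 22 GB left
drive 6: place 38 GB, 26 GB left
drive 7: place 37 GB, 27 GB left
drive 8: place 36 GB, 28 GB left
drive 9: place 35 GB, 29 GB left
drive 3: place 19 GB, 1 GB left
drive 4: place 18 GB, 2 GB left
drive 1: place 15 GB, 2 GB left
drive 2: place 14 GB, 3 GB left
drive 5: place 13 GB, 9 GB left
drive 6: place 11 GB, 15 GB left
Final drives: [47,15] [47,14] [44,19] [44,18] [42,13] [38,11] [37] [36] [35].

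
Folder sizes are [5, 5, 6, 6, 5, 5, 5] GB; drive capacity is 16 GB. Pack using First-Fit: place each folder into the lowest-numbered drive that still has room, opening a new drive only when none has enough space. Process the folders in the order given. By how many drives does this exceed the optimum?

First-Fit: [5,5,6] [6,5,5] [5] → 3 drives.
Total size 37 GB; any packing needs at least ⌈37/16⌉ = 3 drives.
So 3 is already optimal.

0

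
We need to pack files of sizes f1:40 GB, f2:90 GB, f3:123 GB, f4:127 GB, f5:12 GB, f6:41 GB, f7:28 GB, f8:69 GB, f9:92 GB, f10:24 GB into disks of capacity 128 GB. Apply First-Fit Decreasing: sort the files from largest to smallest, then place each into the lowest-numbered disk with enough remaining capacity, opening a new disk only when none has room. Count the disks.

Sorted descending: 127, 123, 92, 90, 69, 41, 40, 28, 24, 12.
disk 1: place 127 GB, 1 GB left
disk 2: place 123 GB, 5 GB left
disk 3: place 92 GB, 36 GB left
disk 4: place 90 GB, 38 GB left
disk 5: place 69 GB, 59 GB left
disk 5: place 41 GB, 18 GB left
disk 6: place 40 GB, 88 GB left
disk 3: place 28 GB, 8 GB left
disk 4: place 24 GB, 14 GB left
disk 4: place 12 GB, 2 GB left
Final disks: [127] [123] [92,28] [90,24,12] [69,41] [40].

6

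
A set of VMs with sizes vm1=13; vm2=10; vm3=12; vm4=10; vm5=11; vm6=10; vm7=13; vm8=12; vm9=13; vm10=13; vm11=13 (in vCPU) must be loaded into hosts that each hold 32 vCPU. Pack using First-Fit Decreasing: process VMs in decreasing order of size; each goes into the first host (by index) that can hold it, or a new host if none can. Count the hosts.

Sorted descending: 13, 13, 13, 13, 13, 12, 12, 11, 10, 10, 10.
13 vCPU → host 1 (remaining 19 vCPU)
13 vCPU → host 1 (remaining 6 vCPU)
13 vCPU → host 2 (remaining 19 vCPU)
13 vCPU → host 2 (remaining 6 vCPU)
13 vCPU → host 3 (remaining 19 vCPU)
12 vCPU → host 3 (remaining 7 vCPU)
12 vCPU → host 4 (remaining 20 vCPU)
11 vCPU → host 4 (remaining 9 vCPU)
10 vCPU → host 5 (remaining 22 vCPU)
10 vCPU → host 5 (remaining 12 vCPU)
10 vCPU → host 5 (remaining 2 vCPU)
Final hosts: [13,13] [13,13] [13,12] [12,11] [10,10,10].

5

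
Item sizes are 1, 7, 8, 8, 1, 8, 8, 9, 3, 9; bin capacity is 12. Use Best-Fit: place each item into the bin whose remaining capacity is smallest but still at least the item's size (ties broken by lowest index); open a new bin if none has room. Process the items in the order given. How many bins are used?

bin 1: place 1, 11 left
bin 1: place 7, 4 left
bin 2: place 8, 4 left
bin 3: place 8, 4 left
bin 1: place 1, 3 left
bin 4: place 8, 4 left
bin 5: place 8, 4 left
bin 6: place 9, 3 left
bin 1: place 3, 0 left
bin 7: place 9, 3 left
Final bins: [1,7,1,3] [8] [8] [8] [8] [9] [9].

7 bins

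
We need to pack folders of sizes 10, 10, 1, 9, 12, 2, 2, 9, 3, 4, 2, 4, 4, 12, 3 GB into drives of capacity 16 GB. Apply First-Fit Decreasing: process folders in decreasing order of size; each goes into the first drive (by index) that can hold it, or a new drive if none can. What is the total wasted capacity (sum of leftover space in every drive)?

Sorted descending: 12, 12, 10, 10, 9, 9, 4, 4, 4, 3, 3, 2, 2, 2, 1.
12 GB → drive 1 (remaining 4 GB)
12 GB → drive 2 (remaining 4 GB)
10 GB → drive 3 (remaining 6 GB)
10 GB → drive 4 (remaining 6 GB)
9 GB → drive 5 (remaining 7 GB)
9 GB → drive 6 (remaining 7 GB)
4 GB → drive 1 (remaining 0 GB)
4 GB → drive 2 (remaining 0 GB)
4 GB → drive 3 (remaining 2 GB)
3 GB → drive 4 (remaining 3 GB)
3 GB → drive 4 (remaining 0 GB)
2 GB → drive 3 (remaining 0 GB)
2 GB → drive 5 (remaining 5 GB)
2 GB → drive 5 (remaining 3 GB)
1 GB → drive 5 (remaining 2 GB)
6 drives × 16 GB = 96 GB; used 87 GB; unused 9 GB.

9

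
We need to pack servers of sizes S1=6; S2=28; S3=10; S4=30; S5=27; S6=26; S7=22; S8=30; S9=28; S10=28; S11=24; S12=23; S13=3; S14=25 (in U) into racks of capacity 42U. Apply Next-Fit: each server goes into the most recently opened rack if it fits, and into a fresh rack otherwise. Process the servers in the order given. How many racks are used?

S1 (6U) → rack 1 (remaining 36U)
S2 (28U) → rack 1 (remaining 8U)
S3 (10U) → rack 2 (remaining 32U)
S4 (30U) → rack 2 (remaining 2U)
S5 (27U) → rack 3 (remaining 15U)
S6 (26U) → rack 4 (remaining 16U)
S7 (22U) → rack 5 (remaining 20U)
S8 (30U) → rack 6 (remaining 12U)
S9 (28U) → rack 7 (remaining 14U)
S10 (28U) → rack 8 (remaining 14U)
S11 (24U) → rack 9 (remaining 18U)
S12 (23U) → rack 10 (remaining 19U)
S13 (3U) → rack 10 (remaining 16U)
S14 (25U) → rack 11 (remaining 17U)
Final racks: [6,28] [10,30] [27] [26] [22] [30] [28] [28] [24] [23,3] [25].

11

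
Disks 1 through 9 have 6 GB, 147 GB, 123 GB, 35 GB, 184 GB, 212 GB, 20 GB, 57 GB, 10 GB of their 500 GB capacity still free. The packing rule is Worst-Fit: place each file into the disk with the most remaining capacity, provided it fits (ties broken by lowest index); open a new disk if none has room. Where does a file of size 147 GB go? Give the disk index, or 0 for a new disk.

6

Disks with room: disk 2 (147 GB), disk 5 (184 GB), disk 6 (212 GB).
Most room is disk 6 with 212 GB free.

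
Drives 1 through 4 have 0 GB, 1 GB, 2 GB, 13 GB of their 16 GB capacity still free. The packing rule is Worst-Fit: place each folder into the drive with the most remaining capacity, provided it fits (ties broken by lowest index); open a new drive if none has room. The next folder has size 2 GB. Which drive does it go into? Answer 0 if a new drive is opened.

4

Drives with room: drive 3 (2 GB), drive 4 (13 GB).
Most room is drive 4 with 13 GB free.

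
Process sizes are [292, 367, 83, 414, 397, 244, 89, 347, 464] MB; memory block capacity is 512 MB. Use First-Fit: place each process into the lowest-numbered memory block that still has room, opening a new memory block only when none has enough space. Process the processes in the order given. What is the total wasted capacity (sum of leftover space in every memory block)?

Put 292 MB in memory block 1; 220 MB remain.
Put 367 MB in memory block 2; 145 MB remain.
Put 83 MB in memory block 1; 137 MB remain.
Put 414 MB in memory block 3; 98 MB remain.
Put 397 MB in memory block 4; 115 MB remain.
Put 244 MB in memory block 5; 268 MB remain.
Put 89 MB in memory block 1; 48 MB remain.
Put 347 MB in memory block 6; 165 MB remain.
Put 464 MB in memory block 7; 48 MB remain.
7 memory blocks × 512 MB = 3584 MB; used 2697 MB; unused 887 MB.

887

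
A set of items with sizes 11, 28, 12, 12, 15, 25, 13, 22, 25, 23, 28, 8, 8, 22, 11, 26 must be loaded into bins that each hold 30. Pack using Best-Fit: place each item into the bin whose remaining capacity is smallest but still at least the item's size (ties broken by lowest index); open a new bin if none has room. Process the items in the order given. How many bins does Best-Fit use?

12 bins

bin 1: place 11, 19 left
bin 2: place 28, 2 left
bin 1: place 12, 7 left
bin 3: place 12, 18 left
bin 3: place 15, 3 left
bin 4: place 25, 5 left
bin 5: place 13, 17 left
bin 6: place 22, 8 left
bin 7: place 25, 5 left
bin 8: place 23, 7 left
bin 9: place 28, 2 left
bin 6: place 8, 0 left
bin 5: place 8, 9 left
bin 10: place 22, 8 left
bin 11: place 11, 19 left
bin 12: place 26, 4 left
Final bins: [11,12] [28] [12,15] [25] [13,8] [22,8] [25] [23] [28] [22] [11] [26].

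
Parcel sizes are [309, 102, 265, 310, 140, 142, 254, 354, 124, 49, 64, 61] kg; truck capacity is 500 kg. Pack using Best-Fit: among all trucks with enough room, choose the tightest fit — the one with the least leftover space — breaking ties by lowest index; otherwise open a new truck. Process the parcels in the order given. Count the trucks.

5 trucks

309 kg → truck 1 (remaining 191 kg)
102 kg → truck 1 (remaining 89 kg)
265 kg → truck 2 (remaining 235 kg)
310 kg → truck 3 (remaining 190 kg)
140 kg → truck 3 (remaining 50 kg)
142 kg → truck 2 (remaining 93 kg)
254 kg → truck 4 (remaining 246 kg)
354 kg → truck 5 (remaining 146 kg)
124 kg → truck 5 (remaining 22 kg)
49 kg → truck 3 (remaining 1 kg)
64 kg → truck 1 (remaining 25 kg)
61 kg → truck 2 (remaining 32 kg)
Final trucks: [309,102,64] [265,142,61] [310,140,49] [254] [354,124].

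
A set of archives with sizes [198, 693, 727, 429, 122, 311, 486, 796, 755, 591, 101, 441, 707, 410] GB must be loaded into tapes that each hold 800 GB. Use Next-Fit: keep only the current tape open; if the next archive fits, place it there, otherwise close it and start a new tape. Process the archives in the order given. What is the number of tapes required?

11 tapes

Put 198 GB in tape 1; 602 GB remain.
Put 693 GB in tape 2; 107 GB remain.
Put 727 GB in tape 3; 73 GB remain.
Put 429 GB in tape 4; 371 GB remain.
Put 122 GB in tape 4; 249 GB remain.
Put 311 GB in tape 5; 489 GB remain.
Put 486 GB in tape 5; 3 GB remain.
Put 796 GB in tape 6; 4 GB remain.
Put 755 GB in tape 7; 45 GB remain.
Put 591 GB in tape 8; 209 GB remain.
Put 101 GB in tape 8; 108 GB remain.
Put 441 GB in tape 9; 359 GB remain.
Put 707 GB in tape 10; 93 GB remain.
Put 410 GB in tape 11; 390 GB remain.
Final tapes: [198] [693] [727] [429,122] [311,486] [796] [755] [591,101] [441] [707] [410].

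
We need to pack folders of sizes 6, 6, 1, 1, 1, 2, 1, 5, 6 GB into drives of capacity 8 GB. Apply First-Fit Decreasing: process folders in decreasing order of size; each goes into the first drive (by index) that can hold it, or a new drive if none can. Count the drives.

Sorted descending: 6, 6, 6, 5, 2, 1, 1, 1, 1.
6 GB → drive 1 (remaining 2 GB)
6 GB → drive 2 (remaining 2 GB)
6 GB → drive 3 (remaining 2 GB)
5 GB → drive 4 (remaining 3 GB)
2 GB → drive 1 (remaining 0 GB)
1 GB → drive 2 (remaining 1 GB)
1 GB → drive 2 (remaining 0 GB)
1 GB → drive 3 (remaining 1 GB)
1 GB → drive 3 (remaining 0 GB)
Final drives: [6,2] [6,1,1] [6,1,1] [5].

4 drives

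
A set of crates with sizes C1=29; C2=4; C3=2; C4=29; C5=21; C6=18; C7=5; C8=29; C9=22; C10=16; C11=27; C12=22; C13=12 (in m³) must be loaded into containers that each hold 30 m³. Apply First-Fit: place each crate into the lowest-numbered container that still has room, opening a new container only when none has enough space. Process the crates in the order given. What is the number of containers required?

9

C1 (29 m³) → container 1 (remaining 1 m³)
C2 (4 m³) → container 2 (remaining 26 m³)
C3 (2 m³) → container 2 (remaining 24 m³)
C4 (29 m³) → container 3 (remaining 1 m³)
C5 (21 m³) → container 2 (remaining 3 m³)
C6 (18 m³) → container 4 (remaining 12 m³)
C7 (5 m³) → container 4 (remaining 7 m³)
C8 (29 m³) → container 5 (remaining 1 m³)
C9 (22 m³) → container 6 (remaining 8 m³)
C10 (16 m³) → container 7 (remaining 14 m³)
C11 (27 m³) → container 8 (remaining 3 m³)
C12 (22 m³) → container 9 (remaining 8 m³)
C13 (12 m³) → container 7 (remaining 2 m³)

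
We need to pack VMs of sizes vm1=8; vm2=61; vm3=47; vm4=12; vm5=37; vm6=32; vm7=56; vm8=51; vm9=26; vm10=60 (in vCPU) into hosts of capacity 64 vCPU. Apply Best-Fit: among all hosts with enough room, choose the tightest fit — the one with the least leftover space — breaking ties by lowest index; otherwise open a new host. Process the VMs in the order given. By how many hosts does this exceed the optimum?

Best-Fit: [8,47] [61] [12,37] [32,26] [56] [51] [60] → 7 hosts.
Total size 390 vCPU; any packing needs at least ⌈390/64⌉ = 7 hosts.
So 7 is already optimal.

0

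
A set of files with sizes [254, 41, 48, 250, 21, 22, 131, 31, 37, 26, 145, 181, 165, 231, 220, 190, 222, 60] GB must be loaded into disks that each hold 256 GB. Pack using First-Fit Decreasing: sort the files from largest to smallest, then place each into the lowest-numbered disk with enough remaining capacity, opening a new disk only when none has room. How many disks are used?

10 disks

Sorted descending: 254, 250, 231, 222, 220, 190, 181, 165, 145, 131, 60, 48, 41, 37, 31, 26, 22, 21.
254 GB → disk 1 (remaining 2 GB)
250 GB → disk 2 (remaining 6 GB)
231 GB → disk 3 (remaining 25 GB)
222 GB → disk 4 (remaining 34 GB)
220 GB → disk 5 (remaining 36 GB)
190 GB → disk 6 (remaining 66 GB)
181 GB → disk 7 (remaining 75 GB)
165 GB → disk 8 (remaining 91 GB)
145 GB → disk 9 (remaining 111 GB)
131 GB → disk 10 (remaining 125 GB)
60 GB → disk 6 (remaining 6 GB)
48 GB → disk 7 (remaining 27 GB)
41 GB → disk 8 (remaining 50 GB)
37 GB → disk 8 (remaining 13 GB)
31 GB → disk 4 (remaining 3 GB)
26 GB → disk 5 (remaining 10 GB)
22 GB → disk 3 (remaining 3 GB)
21 GB → disk 7 (remaining 6 GB)
Final disks: [254] [250] [231,22] [222,31] [220,26] [190,60] [181,48,21] [165,41,37] [145] [131].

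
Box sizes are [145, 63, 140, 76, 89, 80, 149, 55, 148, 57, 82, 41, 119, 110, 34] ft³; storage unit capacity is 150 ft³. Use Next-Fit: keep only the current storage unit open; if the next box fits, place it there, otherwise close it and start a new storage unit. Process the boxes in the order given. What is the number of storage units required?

13

145 ft³ → storage unit 1 (remaining 5 ft³)
63 ft³ → storage unit 2 (remaining 87 ft³)
140 ft³ → storage unit 3 (remaining 10 ft³)
76 ft³ → storage unit 4 (remaining 74 ft³)
89 ft³ → storage unit 5 (remaining 61 ft³)
80 ft³ → storage unit 6 (remaining 70 ft³)
149 ft³ → storage unit 7 (remaining 1 ft³)
55 ft³ → storage unit 8 (remaining 95 ft³)
148 ft³ → storage unit 9 (remaining 2 ft³)
57 ft³ → storage unit 10 (remaining 93 ft³)
82 ft³ → storage unit 10 (remaining 11 ft³)
41 ft³ → storage unit 11 (remaining 109 ft³)
119 ft³ → storage unit 12 (remaining 31 ft³)
110 ft³ → storage unit 13 (remaining 40 ft³)
34 ft³ → storage unit 13 (remaining 6 ft³)
Final storage units: [145] [63] [140] [76] [89] [80] [149] [55] [148] [57,82] [41] [119] [110,34].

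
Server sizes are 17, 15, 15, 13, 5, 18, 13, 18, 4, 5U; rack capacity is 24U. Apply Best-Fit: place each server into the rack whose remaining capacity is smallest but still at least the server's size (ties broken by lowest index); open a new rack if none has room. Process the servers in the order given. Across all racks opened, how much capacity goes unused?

45

rack 1: place 17U, 7U left
rack 2: place 15U, 9U left
rack 3: place 15U, 9U left
rack 4: place 13U, 11U left
rack 1: place 5U, 2U left
rack 5: place 18U, 6U left
rack 6: place 13U, 11U left
rack 7: place 18U, 6U left
rack 5: place 4U, 2U left
rack 7: place 5U, 1U left
7 racks × 24U = 168U; used 123U; unused 45U.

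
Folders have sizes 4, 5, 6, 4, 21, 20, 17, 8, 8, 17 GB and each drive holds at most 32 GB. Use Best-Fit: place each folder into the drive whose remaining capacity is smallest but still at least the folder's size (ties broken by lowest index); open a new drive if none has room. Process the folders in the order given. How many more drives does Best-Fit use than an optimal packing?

1

Best-Fit: [4,5,6,4] [21,8] [20,8] [17] [17] → 5 drives.
Total size 110 GB; any packing needs at least ⌈110/32⌉ = 4 drives.
An optimal packing achieves that bound: [21,8] [20,8,4] [17,6,5,4] [17] → 4 drives.
Excess: 5 − 4 = 1.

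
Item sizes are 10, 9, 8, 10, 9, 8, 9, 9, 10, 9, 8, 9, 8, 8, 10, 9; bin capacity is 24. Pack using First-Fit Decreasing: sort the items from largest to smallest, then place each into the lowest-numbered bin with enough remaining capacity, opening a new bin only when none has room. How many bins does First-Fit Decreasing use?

Sorted descending: 10, 10, 10, 10, 9, 9, 9, 9, 9, 9, 9, 8, 8, 8, 8, 8.
Put 10 in bin 1; 14 remain.
Put 10 in bin 1; 4 remain.
Put 10 in bin 2; 14 remain.
Put 10 in bin 2; 4 remain.
Put 9 in bin 3; 15 remain.
Put 9 in bin 3; 6 remain.
Put 9 in bin 4; 15 remain.
Put 9 in bin 4; 6 remain.
Put 9 in bin 5; 15 remain.
Put 9 in bin 5; 6 remain.
Put 9 in bin 6; 15 remain.
Put 8 in bin 6; 7 remain.
Put 8 in bin 7; 16 remain.
Put 8 in bin 7; 8 remain.
Put 8 in bin 7; 0 remain.
Put 8 in bin 8; 16 remain.
Final bins: [10,10] [10,10] [9,9] [9,9] [9,9] [9,8] [8,8,8] [8].

8 bins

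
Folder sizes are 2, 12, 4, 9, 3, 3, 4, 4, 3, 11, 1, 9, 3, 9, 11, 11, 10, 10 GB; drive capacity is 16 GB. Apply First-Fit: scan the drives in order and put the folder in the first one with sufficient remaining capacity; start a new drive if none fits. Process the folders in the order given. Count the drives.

10 drives

drive 1: place 2 GB, 14 GB left
drive 1: place 12 GB, 2 GB left
drive 2: place 4 GB, 12 GB left
drive 2: place 9 GB, 3 GB left
drive 2: place 3 GB, 0 GB left
drive 3: place 3 GB, 13 GB left
drive 3: place 4 GB, 9 GB left
drive 3: place 4 GB, 5 GB left
drive 3: place 3 GB, 2 GB left
drive 4: place 11 GB, 5 GB left
drive 1: place 1 GB, 1 GB left
drive 5: place 9 GB, 7 GB left
drive 4: place 3 GB, 2 GB left
drive 6: place 9 GB, 7 GB left
drive 7: place 11 GB, 5 GB left
drive 8: place 11 GB, 5 GB left
drive 9: place 10 GB, 6 GB left
drive 10: place 10 GB, 6 GB left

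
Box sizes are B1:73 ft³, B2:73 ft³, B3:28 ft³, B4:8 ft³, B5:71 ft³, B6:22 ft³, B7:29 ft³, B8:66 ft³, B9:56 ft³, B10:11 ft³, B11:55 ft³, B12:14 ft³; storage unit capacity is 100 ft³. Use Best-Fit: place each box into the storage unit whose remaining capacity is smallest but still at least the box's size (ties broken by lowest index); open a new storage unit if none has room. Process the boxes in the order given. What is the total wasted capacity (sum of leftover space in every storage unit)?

94

Put B1 (73 ft³) in storage unit 1; 27 ft³ remain.
Put B2 (73 ft³) in storage unit 2; 27 ft³ remain.
Put B3 (28 ft³) in storage unit 3; 72 ft³ remain.
Put B4 (8 ft³) in storage unit 1; 19 ft³ remain.
Put B5 (71 ft³) in storage unit 3; 1 ft³ remain.
Put B6 (22 ft³) in storage unit 2; 5 ft³ remain.
Put B7 (29 ft³) in storage unit 4; 71 ft³ remain.
Put B8 (66 ft³) in storage unit 4; 5 ft³ remain.
Put B9 (56 ft³) in storage unit 5; 44 ft³ remain.
Put B10 (11 ft³) in storage unit 1; 8 ft³ remain.
Put B11 (55 ft³) in storage unit 6; 45 ft³ remain.
Put B12 (14 ft³) in storage unit 5; 30 ft³ remain.
6 storage units × 100 ft³ = 600 ft³; used 506 ft³; unused 94 ft³.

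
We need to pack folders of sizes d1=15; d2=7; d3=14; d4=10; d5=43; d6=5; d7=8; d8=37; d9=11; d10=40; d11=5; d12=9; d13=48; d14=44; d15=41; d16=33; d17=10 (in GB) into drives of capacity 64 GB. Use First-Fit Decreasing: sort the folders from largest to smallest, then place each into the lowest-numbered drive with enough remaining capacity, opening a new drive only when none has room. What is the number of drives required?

Sorted descending: 48, 44, 43, 41, 40, 37, 33, 15, 14, 11, 10, 10, 9, 8, 7, 5, 5.
48 GB → drive 1 (remaining 16 GB)
44 GB → drive 2 (remaining 20 GB)
43 GB → drive 3 (remaining 21 GB)
41 GB → drive 4 (remaining 23 GB)
40 GB → drive 5 (remaining 24 GB)
37 GB → drive 6 (remaining 27 GB)
33 GB → drive 7 (remaining 31 GB)
15 GB → drive 1 (remaining 1 GB)
14 GB → drive 2 (remaining 6 GB)
11 GB → drive 3 (remaining 10 GB)
10 GB → drive 3 (remaining 0 GB)
10 GB → drive 4 (remaining 13 GB)
9 GB → drive 4 (remaining 4 GB)
8 GB → drive 5 (remaining 16 GB)
7 GB → drive 5 (remaining 9 GB)
5 GB → drive 2 (remaining 1 GB)
5 GB → drive 5 (remaining 4 GB)

7 drives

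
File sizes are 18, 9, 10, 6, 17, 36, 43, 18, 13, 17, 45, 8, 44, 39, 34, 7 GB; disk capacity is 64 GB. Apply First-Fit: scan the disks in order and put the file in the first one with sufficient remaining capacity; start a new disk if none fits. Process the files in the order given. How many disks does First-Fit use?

disk 1: place 18 GB, 46 GB left
disk 1: place 9 GB, 37 GB left
disk 1: place 10 GB, 27 GB left
disk 1: place 6 GB, 21 GB left
disk 1: place 17 GB, 4 GB left
disk 2: place 36 GB, 28 GB left
disk 3: place 43 GB, 21 GB left
disk 2: place 18 GB, 10 GB left
disk 3: place 13 GB, 8 GB left
disk 4: place 17 GB, 47 GB left
disk 4: place 45 GB, 2 GB left
disk 2: place 8 GB, 2 GB left
disk 5: place 44 GB, 20 GB left
disk 6: place 39 GB, 25 GB left
disk 7: place 34 GB, 30 GB left
disk 3: place 7 GB, 1 GB left

7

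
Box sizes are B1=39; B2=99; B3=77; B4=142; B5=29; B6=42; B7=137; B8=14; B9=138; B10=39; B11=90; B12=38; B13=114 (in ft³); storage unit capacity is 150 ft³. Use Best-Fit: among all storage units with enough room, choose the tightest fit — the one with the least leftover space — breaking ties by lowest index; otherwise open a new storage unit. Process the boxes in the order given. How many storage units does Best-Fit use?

B1 (39 ft³) → storage unit 1 (remaining 111 ft³)
B2 (99 ft³) → storage unit 1 (remaining 12 ft³)
B3 (77 ft³) → storage unit 2 (remaining 73 ft³)
B4 (142 ft³) → storage unit 3 (remaining 8 ft³)
B5 (29 ft³) → storage unit 2 (remaining 44 ft³)
B6 (42 ft³) → storage unit 2 (remaining 2 ft³)
B7 (137 ft³) → storage unit 4 (remaining 13 ft³)
B8 (14 ft³) → storage unit 5 (remaining 136 ft³)
B9 (138 ft³) → storage unit 6 (remaining 12 ft³)
B10 (39 ft³) → storage unit 5 (remaining 97 ft³)
B11 (90 ft³) → storage unit 5 (remaining 7 ft³)
B12 (38 ft³) → storage unit 7 (remaining 112 ft³)
B13 (114 ft³) → storage unit 8 (remaining 36 ft³)

8 storage units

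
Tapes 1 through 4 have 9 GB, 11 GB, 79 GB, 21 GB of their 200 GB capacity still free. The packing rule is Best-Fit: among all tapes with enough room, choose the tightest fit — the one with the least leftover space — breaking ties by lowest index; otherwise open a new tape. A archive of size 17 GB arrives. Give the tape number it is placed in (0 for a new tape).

Tapes with room: tape 3 (79 GB), tape 4 (21 GB).
Tightest fit is tape 4 with 21 GB free.

4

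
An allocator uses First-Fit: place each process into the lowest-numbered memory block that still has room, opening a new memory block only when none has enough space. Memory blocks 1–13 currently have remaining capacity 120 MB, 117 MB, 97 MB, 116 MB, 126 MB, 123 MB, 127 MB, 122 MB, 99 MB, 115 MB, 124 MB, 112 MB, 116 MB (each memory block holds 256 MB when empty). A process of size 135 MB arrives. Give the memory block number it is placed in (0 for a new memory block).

No memory block has ≥ 135 MB free, so a new memory block is opened.

0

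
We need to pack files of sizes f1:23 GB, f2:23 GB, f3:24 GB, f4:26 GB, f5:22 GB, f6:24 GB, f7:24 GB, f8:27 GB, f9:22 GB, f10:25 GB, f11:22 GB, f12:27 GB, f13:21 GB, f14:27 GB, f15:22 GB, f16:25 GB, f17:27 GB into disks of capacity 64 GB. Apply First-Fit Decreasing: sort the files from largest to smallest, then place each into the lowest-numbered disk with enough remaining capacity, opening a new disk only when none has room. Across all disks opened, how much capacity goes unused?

165

Sorted descending: 27, 27, 27, 27, 26, 25, 25, 24, 24, 24, 23, 23, 22, 22, 22, 22, 21.
disk 1: place 27 GB, 37 GB left
disk 1: place 27 GB, 10 GB left
disk 2: place 27 GB, 37 GB left
disk 2: place 27 GB, 10 GB left
disk 3: place 26 GB, 38 GB left
disk 3: place 25 GB, 13 GB left
disk 4: place 25 GB, 39 GB left
disk 4: place 24 GB, 15 GB left
disk 5: place 24 GB, 40 GB left
disk 5: place 24 GB, 16 GB left
disk 6: place 23 GB, 41 GB left
disk 6: place 23 GB, 18 GB left
disk 7: place 22 GB, 42 GB left
disk 7: place 22 GB, 20 GB left
disk 8: place 22 GB, 42 GB left
disk 8: place 22 GB, 20 GB left
disk 9: place 21 GB, 43 GB left
9 disks × 64 GB = 576 GB; used 411 GB; unused 165 GB.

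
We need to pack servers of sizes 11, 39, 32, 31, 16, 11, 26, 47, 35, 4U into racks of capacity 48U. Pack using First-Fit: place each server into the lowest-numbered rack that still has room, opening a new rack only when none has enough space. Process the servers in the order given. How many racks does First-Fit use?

6 racks

Put 11U in rack 1; 37U remain.
Put 39U in rack 2; 9U remain.
Put 32U in rack 1; 5U remain.
Put 31U in rack 3; 17U remain.
Put 16U in rack 3; 1U remain.
Put 11U in rack 4; 37U remain.
Put 26U in rack 4; 11U remain.
Put 47U in rack 5; 1U remain.
Put 35U in rack 6; 13U remain.
Put 4U in rack 1; 1U remain.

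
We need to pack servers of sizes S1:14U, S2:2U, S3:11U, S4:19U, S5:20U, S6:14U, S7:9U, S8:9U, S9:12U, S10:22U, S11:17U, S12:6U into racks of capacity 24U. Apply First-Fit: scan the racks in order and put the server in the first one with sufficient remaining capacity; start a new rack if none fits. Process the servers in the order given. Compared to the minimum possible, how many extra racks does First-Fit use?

First-Fit: [14,2,6] [11,9] [19] [20] [14,9] [12] [22] [17] → 8 racks.
Total size 155U; any packing needs at least ⌈155/24⌉ = 7 racks.
An optimal packing achieves that bound: [22,2] [20] [19] [17,6] [14,9] [14,9] [12,11] → 7 racks.
Excess: 8 − 7 = 1.

1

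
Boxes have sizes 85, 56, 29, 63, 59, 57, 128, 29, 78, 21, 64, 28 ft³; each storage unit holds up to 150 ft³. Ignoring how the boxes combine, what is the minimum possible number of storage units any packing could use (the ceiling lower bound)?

5

Total size = 85 + 56 + 29 + 63 + 59 + 57 + 128 + 29 + 78 + 21 + 64 + 28 = 697 ft³.
⌈697 / 150⌉ = 5.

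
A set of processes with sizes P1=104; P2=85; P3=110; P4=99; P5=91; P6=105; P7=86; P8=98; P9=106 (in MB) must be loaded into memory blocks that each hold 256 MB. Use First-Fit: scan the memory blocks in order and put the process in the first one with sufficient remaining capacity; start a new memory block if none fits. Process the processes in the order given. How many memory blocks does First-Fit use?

Put P1 (104 MB) in memory block 1; 152 MB remain.
Put P2 (85 MB) in memory block 1; 67 MB remain.
Put P3 (110 MB) in memory block 2; 146 MB remain.
Put P4 (99 MB) in memory block 2; 47 MB remain.
Put P5 (91 MB) in memory block 3; 165 MB remain.
Put P6 (105 MB) in memory block 3; 60 MB remain.
Put P7 (86 MB) in memory block 4; 170 MB remain.
Put P8 (98 MB) in memory block 4; 72 MB remain.
Put P9 (106 MB) in memory block 5; 150 MB remain.

5 memory blocks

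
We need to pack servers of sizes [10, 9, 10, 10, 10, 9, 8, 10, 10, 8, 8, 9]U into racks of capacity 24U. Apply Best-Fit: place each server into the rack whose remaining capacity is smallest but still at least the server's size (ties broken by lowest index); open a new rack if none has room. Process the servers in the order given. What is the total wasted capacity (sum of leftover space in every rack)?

rack 1: place 10U, 14U left
rack 1: place 9U, 5U left
rack 2: place 10U, 14U left
rack 2: place 10U, 4U left
rack 3: place 10U, 14U left
rack 3: place 9U, 5U left
rack 4: place 8U, 16U left
rack 4: place 10U, 6U left
rack 5: place 10U, 14U left
rack 5: place 8U, 6U left
rack 6: place 8U, 16U left
rack 6: place 9U, 7U left
6 racks × 24U = 144U; used 111U; unused 33U.

33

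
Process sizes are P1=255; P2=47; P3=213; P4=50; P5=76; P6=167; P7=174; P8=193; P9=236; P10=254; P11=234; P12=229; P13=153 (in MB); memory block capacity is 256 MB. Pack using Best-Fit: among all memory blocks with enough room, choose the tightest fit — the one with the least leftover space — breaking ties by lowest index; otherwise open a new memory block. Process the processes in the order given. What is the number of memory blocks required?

P1 (255 MB) → memory block 1 (remaining 1 MB)
P2 (47 MB) → memory block 2 (remaining 209 MB)
P3 (213 MB) → memory block 3 (remaining 43 MB)
P4 (50 MB) → memory block 2 (remaining 159 MB)
P5 (76 MB) → memory block 2 (remaining 83 MB)
P6 (167 MB) → memory block 4 (remaining 89 MB)
P7 (174 MB) → memory block 5 (remaining 82 MB)
P8 (193 MB) → memory block 6 (remaining 63 MB)
P9 (236 MB) → memory block 7 (remaining 20 MB)
P10 (254 MB) → memory block 8 (remaining 2 MB)
P11 (234 MB) → memory block 9 (remaining 22 MB)
P12 (229 MB) → memory block 10 (remaining 27 MB)
P13 (153 MB) → memory block 11 (remaining 103 MB)
Final memory blocks: [255] [47,50,76] [213] [167] [174] [193] [236] [254] [234] [229] [153].

11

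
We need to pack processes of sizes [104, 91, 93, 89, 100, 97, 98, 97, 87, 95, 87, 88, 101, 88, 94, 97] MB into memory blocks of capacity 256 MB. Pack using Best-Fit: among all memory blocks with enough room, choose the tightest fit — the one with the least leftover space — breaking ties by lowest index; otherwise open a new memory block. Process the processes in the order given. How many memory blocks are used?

memory block 1: place 104 MB, 152 MB left
memory block 1: place 91 MB, 61 MB left
memory block 2: place 93 MB, 163 MB left
memory block 2: place 89 MB, 74 MB left
memory block 3: place 100 MB, 156 MB left
memory block 3: place 97 MB, 59 MB left
memory block 4: place 98 MB, 158 MB left
memory block 4: place 97 MB, 61 MB left
memory block 5: place 87 MB, 169 MB left
memory block 5: place 95 MB, 74 MB left
memory block 6: place 87 MB, 169 MB left
memory block 6: place 88 MB, 81 MB left
memory block 7: place 101 MB, 155 MB left
memory block 7: place 88 MB, 67 MB left
memory block 8: place 94 MB, 162 MB left
memory block 8: place 97 MB, 65 MB left
Final memory blocks: [104,91] [93,89] [100,97] [98,97] [87,95] [87,88] [101,88] [94,97].

8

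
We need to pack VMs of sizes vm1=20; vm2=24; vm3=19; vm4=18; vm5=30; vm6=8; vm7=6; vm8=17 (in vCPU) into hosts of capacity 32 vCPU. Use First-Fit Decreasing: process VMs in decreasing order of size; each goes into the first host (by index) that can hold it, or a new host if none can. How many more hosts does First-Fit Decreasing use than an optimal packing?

First-Fit Decreasing: [30] [24,8] [20,6] [19] [18] [17] → 6 hosts.
6 VMs exceed 16 vCPU (half the capacity), and no two of those can share a host, so at least 6 hosts are needed.
So 6 is already optimal.

0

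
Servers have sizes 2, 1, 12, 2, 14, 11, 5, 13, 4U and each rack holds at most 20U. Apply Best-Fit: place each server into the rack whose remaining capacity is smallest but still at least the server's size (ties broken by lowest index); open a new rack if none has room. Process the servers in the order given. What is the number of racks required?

rack 1: place 2U, 18U left
rack 1: place 1U, 17U left
rack 1: place 12U, 5U left
rack 1: place 2U, 3U left
rack 2: place 14U, 6U left
rack 3: place 11U, 9U left
rack 2: place 5U, 1U left
rack 4: place 13U, 7U left
rack 4: place 4U, 3U left
Final racks: [2,1,12,2] [14,5] [11] [13,4].

4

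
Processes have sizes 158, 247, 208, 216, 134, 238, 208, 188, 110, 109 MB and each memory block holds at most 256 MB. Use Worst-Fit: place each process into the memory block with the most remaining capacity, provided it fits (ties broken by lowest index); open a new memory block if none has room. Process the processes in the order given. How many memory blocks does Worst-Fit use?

9

158 MB → memory block 1 (remaining 98 MB)
247 MB → memory block 2 (remaining 9 MB)
208 MB → memory block 3 (remaining 48 MB)
216 MB → memory block 4 (remaining 40 MB)
134 MB → memory block 5 (remaining 122 MB)
238 MB → memory block 6 (remaining 18 MB)
208 MB → memory block 7 (remaining 48 MB)
188 MB → memory block 8 (remaining 68 MB)
110 MB → memory block 5 (remaining 12 MB)
109 MB → memory block 9 (remaining 147 MB)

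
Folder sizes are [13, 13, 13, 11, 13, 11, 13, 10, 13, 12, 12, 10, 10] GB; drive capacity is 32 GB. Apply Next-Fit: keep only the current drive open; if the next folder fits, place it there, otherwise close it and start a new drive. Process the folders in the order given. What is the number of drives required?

Put 13 GB in drive 1; 19 GB remain.
Put 13 GB in drive 1; 6 GB remain.
Put 13 GB in drive 2; 19 GB remain.
Put 11 GB in drive 2; 8 GB remain.
Put 13 GB in drive 3; 19 GB remain.
Put 11 GB in drive 3; 8 GB remain.
Put 13 GB in drive 4; 19 GB remain.
Put 10 GB in drive 4; 9 GB remain.
Put 13 GB in drive 5; 19 GB remain.
Put 12 GB in drive 5; 7 GB remain.
Put 12 GB in drive 6; 20 GB remain.
Put 10 GB in drive 6; 10 GB remain.
Put 10 GB in drive 6; 0 GB remain.

6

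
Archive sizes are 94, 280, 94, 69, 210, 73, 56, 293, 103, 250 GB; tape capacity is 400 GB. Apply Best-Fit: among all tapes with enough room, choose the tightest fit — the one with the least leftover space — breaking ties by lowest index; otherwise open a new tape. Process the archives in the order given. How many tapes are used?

4 tapes

Put 94 GB in tape 1; 306 GB remain.
Put 280 GB in tape 1; 26 GB remain.
Put 94 GB in tape 2; 306 GB remain.
Put 69 GB in tape 2; 237 GB remain.
Put 210 GB in tape 2; 27 GB remain.
Put 73 GB in tape 3; 327 GB remain.
Put 56 GB in tape 3; 271 GB remain.
Put 293 GB in tape 4; 107 GB remain.
Put 103 GB in tape 4; 4 GB remain.
Put 250 GB in tape 3; 21 GB remain.
Final tapes: [94,280] [94,69,210] [73,56,250] [293,103].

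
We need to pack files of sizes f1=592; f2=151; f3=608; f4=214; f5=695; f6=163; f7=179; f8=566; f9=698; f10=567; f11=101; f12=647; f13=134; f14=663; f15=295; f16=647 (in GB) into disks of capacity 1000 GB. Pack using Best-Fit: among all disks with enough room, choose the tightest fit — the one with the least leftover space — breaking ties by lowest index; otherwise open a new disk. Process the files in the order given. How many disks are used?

9 disks

disk 1: place f1 (592 GB), 408 GB left
disk 1: place f2 (151 GB), 257 GB left
disk 2: place f3 (608 GB), 392 GB left
disk 1: place f4 (214 GB), 43 GB left
disk 3: place f5 (695 GB), 305 GB left
disk 3: place f6 (163 GB), 142 GB left
disk 2: place f7 (179 GB), 213 GB left
disk 4: place f8 (566 GB), 434 GB left
disk 5: place f9 (698 GB), 302 GB left
disk 6: place f10 (567 GB), 433 GB left
disk 3: place f11 (101 GB), 41 GB left
disk 7: place f12 (647 GB), 353 GB left
disk 2: place f13 (134 GB), 79 GB left
disk 8: place f14 (663 GB), 337 GB left
disk 5: place f15 (295 GB), 7 GB left
disk 9: place f16 (647 GB), 353 GB left
Final disks: [592,151,214] [608,179,134] [695,163,101] [566] [698,295] [567] [647] [663] [647].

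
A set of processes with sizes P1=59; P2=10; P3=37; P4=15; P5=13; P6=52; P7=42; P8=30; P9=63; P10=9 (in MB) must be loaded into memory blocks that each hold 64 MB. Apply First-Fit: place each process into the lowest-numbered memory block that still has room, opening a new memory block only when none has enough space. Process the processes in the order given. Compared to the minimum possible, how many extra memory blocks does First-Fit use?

First-Fit: [59] [10,37,15] [13,42,9] [52] [30] [63] → 6 memory blocks.
Total size 330 MB; any packing needs at least ⌈330/64⌉ = 6 memory blocks.
So 6 is already optimal.

0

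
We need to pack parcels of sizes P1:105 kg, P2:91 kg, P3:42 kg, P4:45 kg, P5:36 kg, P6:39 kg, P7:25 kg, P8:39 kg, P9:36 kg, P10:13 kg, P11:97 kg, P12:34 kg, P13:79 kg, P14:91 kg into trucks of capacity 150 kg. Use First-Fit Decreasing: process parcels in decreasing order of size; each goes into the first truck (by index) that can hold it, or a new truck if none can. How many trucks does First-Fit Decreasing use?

6

Sorted descending: 105, 97, 91, 91, 79, 45, 42, 39, 39, 36, 36, 34, 25, 13.
Put 105 kg in truck 1; 45 kg remain.
Put 97 kg in truck 2; 53 kg remain.
Put 91 kg in truck 3; 59 kg remain.
Put 91 kg in truck 4; 59 kg remain.
Put 79 kg in truck 5; 71 kg remain.
Put 45 kg in truck 1; 0 kg remain.
Put 42 kg in truck 2; 11 kg remain.
Put 39 kg in truck 3; 20 kg remain.
Put 39 kg in truck 4; 20 kg remain.
Put 36 kg in truck 5; 35 kg remain.
Put 36 kg in truck 6; 114 kg remain.
Put 34 kg in truck 5; 1 kg remain.
Put 25 kg in truck 6; 89 kg remain.
Put 13 kg in truck 3; 7 kg remain.
Final trucks: [105,45] [97,42] [91,39,13] [91,39] [79,36,34] [36,25].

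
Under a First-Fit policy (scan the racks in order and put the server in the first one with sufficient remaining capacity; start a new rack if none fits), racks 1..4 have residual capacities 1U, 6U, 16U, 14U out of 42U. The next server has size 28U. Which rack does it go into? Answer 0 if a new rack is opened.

No rack has ≥ 28U free, so a new rack is opened.

0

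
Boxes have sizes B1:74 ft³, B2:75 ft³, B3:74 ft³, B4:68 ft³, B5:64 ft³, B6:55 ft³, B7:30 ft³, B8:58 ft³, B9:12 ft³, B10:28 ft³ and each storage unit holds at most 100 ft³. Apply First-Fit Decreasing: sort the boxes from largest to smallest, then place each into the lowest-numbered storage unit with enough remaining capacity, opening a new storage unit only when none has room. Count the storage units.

7

Sorted descending: 75, 74, 74, 68, 64, 58, 55, 30, 28, 12.
Put 75 ft³ in storage unit 1; 25 ft³ remain.
Put 74 ft³ in storage unit 2; 26 ft³ remain.
Put 74 ft³ in storage unit 3; 26 ft³ remain.
Put 68 ft³ in storage unit 4; 32 ft³ remain.
Put 64 ft³ in storage unit 5; 36 ft³ remain.
Put 58 ft³ in storage unit 6; 42 ft³ remain.
Put 55 ft³ in storage unit 7; 45 ft³ remain.
Put 30 ft³ in storage unit 4; 2 ft³ remain.
Put 28 ft³ in storage unit 5; 8 ft³ remain.
Put 12 ft³ in storage unit 1; 13 ft³ remain.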